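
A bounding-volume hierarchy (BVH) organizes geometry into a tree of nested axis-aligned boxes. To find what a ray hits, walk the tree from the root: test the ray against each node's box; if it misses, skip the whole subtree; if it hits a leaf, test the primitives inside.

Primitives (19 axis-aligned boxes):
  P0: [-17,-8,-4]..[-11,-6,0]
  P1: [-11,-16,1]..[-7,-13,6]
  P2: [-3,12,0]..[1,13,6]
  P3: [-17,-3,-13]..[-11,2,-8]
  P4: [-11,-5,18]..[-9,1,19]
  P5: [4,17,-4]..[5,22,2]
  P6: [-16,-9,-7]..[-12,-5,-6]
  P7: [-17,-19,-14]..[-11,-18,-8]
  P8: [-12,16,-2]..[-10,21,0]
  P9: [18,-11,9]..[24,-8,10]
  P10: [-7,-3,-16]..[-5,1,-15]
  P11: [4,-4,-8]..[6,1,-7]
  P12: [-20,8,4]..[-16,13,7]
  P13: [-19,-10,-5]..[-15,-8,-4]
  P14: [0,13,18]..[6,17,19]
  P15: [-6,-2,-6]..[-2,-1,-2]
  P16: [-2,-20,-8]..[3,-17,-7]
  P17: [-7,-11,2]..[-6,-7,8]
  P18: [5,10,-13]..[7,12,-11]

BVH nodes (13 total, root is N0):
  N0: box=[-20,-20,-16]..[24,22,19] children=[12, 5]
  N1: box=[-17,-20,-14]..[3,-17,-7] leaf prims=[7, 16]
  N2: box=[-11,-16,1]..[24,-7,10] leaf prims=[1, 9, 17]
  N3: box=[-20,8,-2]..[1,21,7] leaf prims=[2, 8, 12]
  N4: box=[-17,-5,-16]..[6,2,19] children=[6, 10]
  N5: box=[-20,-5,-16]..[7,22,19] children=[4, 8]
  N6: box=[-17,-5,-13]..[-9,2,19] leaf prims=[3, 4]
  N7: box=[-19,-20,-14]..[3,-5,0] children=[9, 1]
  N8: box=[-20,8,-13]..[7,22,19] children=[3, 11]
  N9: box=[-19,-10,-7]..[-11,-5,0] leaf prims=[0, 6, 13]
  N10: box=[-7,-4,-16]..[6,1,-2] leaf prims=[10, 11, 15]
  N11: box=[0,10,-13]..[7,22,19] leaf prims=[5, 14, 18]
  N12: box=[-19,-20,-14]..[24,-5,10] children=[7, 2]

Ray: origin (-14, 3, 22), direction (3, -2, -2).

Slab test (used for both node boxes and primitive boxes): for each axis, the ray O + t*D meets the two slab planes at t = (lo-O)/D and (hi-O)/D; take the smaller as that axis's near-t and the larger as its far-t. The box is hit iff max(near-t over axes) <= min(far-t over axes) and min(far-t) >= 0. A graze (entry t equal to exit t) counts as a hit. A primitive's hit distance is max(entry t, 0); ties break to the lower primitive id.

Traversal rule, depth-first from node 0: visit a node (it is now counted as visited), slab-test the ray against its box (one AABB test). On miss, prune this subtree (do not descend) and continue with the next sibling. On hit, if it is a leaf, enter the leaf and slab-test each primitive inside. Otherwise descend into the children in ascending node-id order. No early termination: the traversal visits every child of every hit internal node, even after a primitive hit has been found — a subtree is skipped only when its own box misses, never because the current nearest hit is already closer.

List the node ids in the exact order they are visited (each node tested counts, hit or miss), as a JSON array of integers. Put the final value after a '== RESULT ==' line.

Walk:
N0 x:[-2,38/3] y:[-19/2,23/2] z:[3/2,19] -> hit [3/2,23/2], descend [5, 12]
  N5 x:[-2,7] y:[-19/2,4] z:[3/2,19] -> hit [3/2,4], descend [4, 8]
    N4 x:[-1,20/3] y:[1/2,4] z:[3/2,19] -> hit [3/2,4], descend [6, 10]
      N6 x:[-1,5/3] y:[1/2,4] z:[3/2,35/2] -> hit [3/2,5/3] leaf, test {P3(miss), P4@t=3/2}
      N10 x:[7/3,20/3] y:[1,7/2] z:[12,19] -> miss, prune
    N8 x:[-2,7] y:[-19/2,-5/2] z:[3/2,35/2] -> miss, prune
  N12 x:[-5/3,38/3] y:[4,23/2] z:[6,18] -> hit [6,23/2], descend [2, 7]
    N2 x:[1,38/3] y:[5,19/2] z:[6,21/2] -> hit [6,19/2] leaf, test {P1(miss), P9(miss), P17(miss)}
    N7 x:[-5/3,17/3] y:[4,23/2] z:[11,18] -> miss, prune

Summary -> nodes [0, 5, 4, 6, 10, 8, 12, 2, 7]; box-tests=9; leaf-entries=2; first=P4

== RESULT ==
[0, 5, 4, 6, 10, 8, 12, 2, 7]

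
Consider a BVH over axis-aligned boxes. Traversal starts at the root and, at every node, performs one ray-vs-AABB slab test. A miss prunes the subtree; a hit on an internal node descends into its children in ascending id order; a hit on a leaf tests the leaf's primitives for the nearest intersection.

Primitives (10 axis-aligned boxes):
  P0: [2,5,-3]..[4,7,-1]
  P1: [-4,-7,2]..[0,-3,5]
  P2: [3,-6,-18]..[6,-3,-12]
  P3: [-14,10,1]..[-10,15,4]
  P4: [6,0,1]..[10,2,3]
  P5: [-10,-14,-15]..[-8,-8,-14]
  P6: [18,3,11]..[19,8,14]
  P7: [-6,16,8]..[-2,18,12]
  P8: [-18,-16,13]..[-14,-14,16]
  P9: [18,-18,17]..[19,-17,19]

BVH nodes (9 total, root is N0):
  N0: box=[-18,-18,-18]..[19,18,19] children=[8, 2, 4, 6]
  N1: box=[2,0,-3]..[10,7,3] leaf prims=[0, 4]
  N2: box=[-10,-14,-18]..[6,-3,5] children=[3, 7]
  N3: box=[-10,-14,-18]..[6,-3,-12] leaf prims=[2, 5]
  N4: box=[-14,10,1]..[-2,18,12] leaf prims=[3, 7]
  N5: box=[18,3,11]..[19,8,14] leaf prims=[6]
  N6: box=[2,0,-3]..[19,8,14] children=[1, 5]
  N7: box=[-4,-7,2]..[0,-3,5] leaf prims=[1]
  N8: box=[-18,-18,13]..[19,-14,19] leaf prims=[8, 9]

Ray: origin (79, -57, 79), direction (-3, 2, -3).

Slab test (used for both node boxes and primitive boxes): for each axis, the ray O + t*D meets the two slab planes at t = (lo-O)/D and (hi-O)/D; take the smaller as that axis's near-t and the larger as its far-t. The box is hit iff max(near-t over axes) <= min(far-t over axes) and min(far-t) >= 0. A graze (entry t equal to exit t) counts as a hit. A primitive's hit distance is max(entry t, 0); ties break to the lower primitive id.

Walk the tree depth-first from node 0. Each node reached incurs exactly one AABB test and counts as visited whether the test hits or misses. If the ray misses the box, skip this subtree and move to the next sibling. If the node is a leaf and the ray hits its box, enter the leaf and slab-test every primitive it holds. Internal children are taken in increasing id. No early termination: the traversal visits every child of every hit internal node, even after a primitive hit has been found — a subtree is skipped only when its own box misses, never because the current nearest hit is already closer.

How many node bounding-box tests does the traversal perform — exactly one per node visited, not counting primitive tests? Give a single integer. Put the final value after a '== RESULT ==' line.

Trace the traversal:
N0 x:[20,97/3] y:[39/2,75/2] z:[20,97/3] -> hit [20,97/3], descend [2, 4, 6, 8]
  N2 x:[73/3,89/3] y:[43/2,27] z:[74/3,97/3] -> hit [74/3,27], descend [3, 7]
    N3 x:[73/3,89/3] y:[43/2,27] z:[91/3,97/3] -> miss, prune
    N7 x:[79/3,83/3] y:[25,27] z:[74/3,77/3] -> miss, prune
  N4 x:[27,31] y:[67/2,75/2] z:[67/3,26] -> miss, prune
  N6 x:[20,77/3] y:[57/2,65/2] z:[65/3,82/3] -> miss, prune
  N8 x:[20,97/3] y:[39/2,43/2] z:[20,22] -> hit [20,43/2] leaf, test {P8(miss), P9@t=20}

7 AABB tests over nodes [0, 2, 3, 7, 4, 6, 8]; 1 leaf entered; closest P9.

== RESULT ==
7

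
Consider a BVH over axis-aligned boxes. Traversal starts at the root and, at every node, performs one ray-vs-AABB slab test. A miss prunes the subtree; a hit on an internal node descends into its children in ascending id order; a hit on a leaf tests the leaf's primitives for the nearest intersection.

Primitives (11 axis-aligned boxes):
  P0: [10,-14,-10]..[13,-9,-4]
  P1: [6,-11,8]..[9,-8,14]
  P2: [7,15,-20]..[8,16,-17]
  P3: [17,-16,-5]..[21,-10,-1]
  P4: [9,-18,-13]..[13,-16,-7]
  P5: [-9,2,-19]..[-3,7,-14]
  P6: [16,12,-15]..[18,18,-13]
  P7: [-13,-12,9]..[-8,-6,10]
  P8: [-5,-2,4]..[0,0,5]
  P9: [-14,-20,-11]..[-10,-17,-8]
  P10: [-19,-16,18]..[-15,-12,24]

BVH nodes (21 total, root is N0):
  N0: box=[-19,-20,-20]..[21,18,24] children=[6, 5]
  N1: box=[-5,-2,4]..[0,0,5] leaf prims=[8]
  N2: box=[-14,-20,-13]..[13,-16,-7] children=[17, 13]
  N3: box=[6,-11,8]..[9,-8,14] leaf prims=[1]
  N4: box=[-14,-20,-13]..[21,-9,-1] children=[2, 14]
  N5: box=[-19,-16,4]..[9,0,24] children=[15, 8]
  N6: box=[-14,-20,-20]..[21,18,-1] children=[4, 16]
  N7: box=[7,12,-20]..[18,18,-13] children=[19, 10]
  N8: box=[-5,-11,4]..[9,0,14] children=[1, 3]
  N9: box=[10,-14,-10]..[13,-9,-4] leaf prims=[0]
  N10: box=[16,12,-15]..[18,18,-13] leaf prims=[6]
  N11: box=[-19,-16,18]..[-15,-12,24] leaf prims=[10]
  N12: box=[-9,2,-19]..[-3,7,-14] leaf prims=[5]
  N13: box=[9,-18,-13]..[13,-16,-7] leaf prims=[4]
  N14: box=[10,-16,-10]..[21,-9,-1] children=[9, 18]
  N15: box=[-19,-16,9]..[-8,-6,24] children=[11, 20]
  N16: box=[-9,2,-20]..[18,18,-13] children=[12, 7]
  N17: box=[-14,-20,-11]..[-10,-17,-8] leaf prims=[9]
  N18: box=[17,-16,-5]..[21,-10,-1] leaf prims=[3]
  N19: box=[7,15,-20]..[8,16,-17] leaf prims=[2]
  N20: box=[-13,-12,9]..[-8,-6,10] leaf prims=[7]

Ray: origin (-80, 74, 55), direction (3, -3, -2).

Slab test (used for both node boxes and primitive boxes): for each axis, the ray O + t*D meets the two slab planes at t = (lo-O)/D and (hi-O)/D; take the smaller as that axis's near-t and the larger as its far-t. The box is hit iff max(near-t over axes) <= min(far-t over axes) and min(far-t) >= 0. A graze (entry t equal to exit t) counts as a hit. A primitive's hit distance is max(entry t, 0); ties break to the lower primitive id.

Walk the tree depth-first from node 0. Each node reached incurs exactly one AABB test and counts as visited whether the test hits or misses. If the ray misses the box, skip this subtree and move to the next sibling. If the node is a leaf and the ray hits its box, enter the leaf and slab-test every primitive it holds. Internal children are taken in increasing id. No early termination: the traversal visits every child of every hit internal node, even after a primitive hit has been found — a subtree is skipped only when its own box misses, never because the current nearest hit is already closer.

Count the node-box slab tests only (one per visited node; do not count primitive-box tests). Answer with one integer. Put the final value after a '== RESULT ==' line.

Walk:
N0 x:[61/3,101/3] y:[56/3,94/3] z:[31/2,75/2] -> hit [61/3,94/3], descend [5, 6]
  N5 x:[61/3,89/3] y:[74/3,30] z:[31/2,51/2] -> hit [74/3,51/2], descend [8, 15]
    N8 x:[25,89/3] y:[74/3,85/3] z:[41/2,51/2] -> hit [25,51/2], descend [1, 3]
      N1 x:[25,80/3] y:[74/3,76/3] z:[25,51/2] -> hit [25,76/3] leaf, test {P8@t=25}
      N3 x:[86/3,89/3] y:[82/3,85/3] z:[41/2,47/2] -> miss, prune
    N15 x:[61/3,24] y:[80/3,30] z:[31/2,23] -> miss, prune
  N6 x:[22,101/3] y:[56/3,94/3] z:[28,75/2] -> hit [28,94/3], descend [4, 16]
    N4 x:[22,101/3] y:[83/3,94/3] z:[28,34] -> hit [28,94/3], descend [2, 14]
      N2 x:[22,31] y:[30,94/3] z:[31,34] -> hit [31,31], descend [13, 17]
        N13 x:[89/3,31] y:[30,92/3] z:[31,34] -> miss, prune
        N17 x:[22,70/3] y:[91/3,94/3] z:[63/2,33] -> miss, prune
      N14 x:[30,101/3] y:[83/3,30] z:[28,65/2] -> hit [30,30], descend [9, 18]
        N9 x:[30,31] y:[83/3,88/3] z:[59/2,65/2] -> miss, prune
        N18 x:[97/3,101/3] y:[28,30] z:[28,30] -> miss, prune
    N16 x:[71/3,98/3] y:[56/3,24] z:[34,75/2] -> miss, prune

Visited [0, 5, 8, 1, 3, 15, 6, 4, 2, 13, 17, 14, 9, 18, 16]. Tests: 15 box, 1 leaf. Nearest: P8.

== RESULT ==
15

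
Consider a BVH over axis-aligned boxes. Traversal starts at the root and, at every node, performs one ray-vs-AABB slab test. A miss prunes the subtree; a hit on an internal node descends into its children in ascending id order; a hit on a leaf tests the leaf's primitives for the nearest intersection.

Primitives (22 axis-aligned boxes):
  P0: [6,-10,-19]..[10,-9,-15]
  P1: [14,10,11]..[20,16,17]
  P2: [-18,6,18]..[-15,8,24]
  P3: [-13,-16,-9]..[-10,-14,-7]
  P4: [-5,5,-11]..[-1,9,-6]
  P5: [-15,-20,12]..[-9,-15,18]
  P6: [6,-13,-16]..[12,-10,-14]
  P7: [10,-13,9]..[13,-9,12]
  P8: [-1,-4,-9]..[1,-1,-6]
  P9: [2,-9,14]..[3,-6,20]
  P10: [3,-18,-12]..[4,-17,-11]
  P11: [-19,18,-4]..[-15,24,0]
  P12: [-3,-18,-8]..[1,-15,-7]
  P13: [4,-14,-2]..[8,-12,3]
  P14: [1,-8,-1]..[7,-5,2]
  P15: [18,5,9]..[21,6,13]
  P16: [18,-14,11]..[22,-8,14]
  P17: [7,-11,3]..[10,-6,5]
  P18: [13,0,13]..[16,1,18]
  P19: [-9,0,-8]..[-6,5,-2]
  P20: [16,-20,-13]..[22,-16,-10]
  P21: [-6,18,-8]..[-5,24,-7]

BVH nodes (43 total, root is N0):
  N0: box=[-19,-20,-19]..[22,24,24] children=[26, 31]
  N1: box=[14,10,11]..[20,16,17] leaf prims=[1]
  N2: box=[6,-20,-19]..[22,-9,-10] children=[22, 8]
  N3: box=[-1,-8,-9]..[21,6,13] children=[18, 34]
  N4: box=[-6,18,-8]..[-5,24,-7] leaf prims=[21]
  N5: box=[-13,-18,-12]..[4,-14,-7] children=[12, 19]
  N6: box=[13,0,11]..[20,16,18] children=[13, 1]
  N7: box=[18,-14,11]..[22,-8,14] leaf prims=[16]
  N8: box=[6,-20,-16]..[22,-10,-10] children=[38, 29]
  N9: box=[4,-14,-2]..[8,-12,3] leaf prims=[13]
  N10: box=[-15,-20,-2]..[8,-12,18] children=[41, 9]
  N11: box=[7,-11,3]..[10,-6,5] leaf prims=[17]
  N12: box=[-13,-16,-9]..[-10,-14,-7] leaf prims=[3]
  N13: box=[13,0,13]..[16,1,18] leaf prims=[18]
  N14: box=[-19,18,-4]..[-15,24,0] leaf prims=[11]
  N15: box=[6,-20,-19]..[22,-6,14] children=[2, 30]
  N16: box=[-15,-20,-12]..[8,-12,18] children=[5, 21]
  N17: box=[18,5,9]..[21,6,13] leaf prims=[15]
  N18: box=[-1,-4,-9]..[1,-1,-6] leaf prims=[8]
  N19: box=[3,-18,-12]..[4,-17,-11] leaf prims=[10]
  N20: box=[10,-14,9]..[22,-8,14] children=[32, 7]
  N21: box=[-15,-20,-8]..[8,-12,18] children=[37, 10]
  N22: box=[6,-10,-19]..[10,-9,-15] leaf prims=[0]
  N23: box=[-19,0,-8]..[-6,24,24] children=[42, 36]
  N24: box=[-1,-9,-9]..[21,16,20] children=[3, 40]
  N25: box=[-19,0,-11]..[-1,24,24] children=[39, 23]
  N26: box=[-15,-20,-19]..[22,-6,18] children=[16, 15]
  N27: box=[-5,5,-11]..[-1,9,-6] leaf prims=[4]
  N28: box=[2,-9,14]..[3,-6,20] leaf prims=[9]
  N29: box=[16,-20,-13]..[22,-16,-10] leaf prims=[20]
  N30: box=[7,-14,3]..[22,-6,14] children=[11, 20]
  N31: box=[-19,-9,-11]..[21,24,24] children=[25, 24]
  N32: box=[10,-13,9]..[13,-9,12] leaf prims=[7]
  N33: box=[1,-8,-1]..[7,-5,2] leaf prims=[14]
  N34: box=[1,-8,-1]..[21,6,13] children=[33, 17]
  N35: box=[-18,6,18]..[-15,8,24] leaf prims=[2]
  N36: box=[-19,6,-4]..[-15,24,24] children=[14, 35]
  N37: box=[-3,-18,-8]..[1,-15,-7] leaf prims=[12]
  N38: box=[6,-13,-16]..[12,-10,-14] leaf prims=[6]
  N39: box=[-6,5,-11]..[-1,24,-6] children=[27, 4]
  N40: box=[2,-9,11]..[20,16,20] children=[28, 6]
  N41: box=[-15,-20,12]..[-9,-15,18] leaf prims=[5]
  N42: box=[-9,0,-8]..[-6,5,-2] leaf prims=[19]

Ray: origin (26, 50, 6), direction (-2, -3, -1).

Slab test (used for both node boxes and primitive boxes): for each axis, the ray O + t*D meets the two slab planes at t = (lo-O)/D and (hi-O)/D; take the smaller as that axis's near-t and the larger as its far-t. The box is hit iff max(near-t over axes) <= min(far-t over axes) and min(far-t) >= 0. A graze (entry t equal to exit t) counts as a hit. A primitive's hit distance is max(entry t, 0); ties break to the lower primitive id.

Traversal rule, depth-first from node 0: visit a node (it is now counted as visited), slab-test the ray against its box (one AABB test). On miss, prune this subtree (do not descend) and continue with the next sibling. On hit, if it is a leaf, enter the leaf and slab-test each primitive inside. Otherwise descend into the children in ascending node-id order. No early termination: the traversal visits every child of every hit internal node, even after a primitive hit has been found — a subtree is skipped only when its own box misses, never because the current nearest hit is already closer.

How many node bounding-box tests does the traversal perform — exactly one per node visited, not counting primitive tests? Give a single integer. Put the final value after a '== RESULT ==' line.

Trace the traversal:
N0 x:[2,45/2] y:[26/3,70/3] z:[-18,25] -> hit [26/3,45/2], descend [26, 31]
  N26 x:[2,41/2] y:[56/3,70/3] z:[-12,25] -> hit [56/3,41/2], descend [15, 16]
    N15 x:[2,10] y:[56/3,70/3] z:[-8,25] -> miss, prune
    N16 x:[9,41/2] y:[62/3,70/3] z:[-12,18] -> miss, prune
  N31 x:[5/2,45/2] y:[26/3,59/3] z:[-18,17] -> hit [26/3,17], descend [24, 25]
    N24 x:[5/2,27/2] y:[34/3,59/3] z:[-14,15] -> hit [34/3,27/2], descend [3, 40]
      N3 x:[5/2,27/2] y:[44/3,58/3] z:[-7,15] -> miss, prune
      N40 x:[3,12] y:[34/3,59/3] z:[-14,-5] -> miss, prune
    N25 x:[27/2,45/2] y:[26/3,50/3] z:[-18,17] -> hit [27/2,50/3], descend [23, 39]
      N23 x:[16,45/2] y:[26/3,50/3] z:[-18,14] -> miss, prune
      N39 x:[27/2,16] y:[26/3,15] z:[12,17] -> hit [27/2,15], descend [4, 27]
        N4 x:[31/2,16] y:[26/3,32/3] z:[13,14] -> miss, prune
        N27 x:[27/2,31/2] y:[41/3,15] z:[12,17] -> hit [41/3,15] leaf, test {P4@t=41/3}

Summary -> nodes [0, 26, 15, 16, 31, 24, 3, 40, 25, 23, 39, 4, 27]; box-tests=13; leaf-entries=1; first=P4

== RESULT ==
13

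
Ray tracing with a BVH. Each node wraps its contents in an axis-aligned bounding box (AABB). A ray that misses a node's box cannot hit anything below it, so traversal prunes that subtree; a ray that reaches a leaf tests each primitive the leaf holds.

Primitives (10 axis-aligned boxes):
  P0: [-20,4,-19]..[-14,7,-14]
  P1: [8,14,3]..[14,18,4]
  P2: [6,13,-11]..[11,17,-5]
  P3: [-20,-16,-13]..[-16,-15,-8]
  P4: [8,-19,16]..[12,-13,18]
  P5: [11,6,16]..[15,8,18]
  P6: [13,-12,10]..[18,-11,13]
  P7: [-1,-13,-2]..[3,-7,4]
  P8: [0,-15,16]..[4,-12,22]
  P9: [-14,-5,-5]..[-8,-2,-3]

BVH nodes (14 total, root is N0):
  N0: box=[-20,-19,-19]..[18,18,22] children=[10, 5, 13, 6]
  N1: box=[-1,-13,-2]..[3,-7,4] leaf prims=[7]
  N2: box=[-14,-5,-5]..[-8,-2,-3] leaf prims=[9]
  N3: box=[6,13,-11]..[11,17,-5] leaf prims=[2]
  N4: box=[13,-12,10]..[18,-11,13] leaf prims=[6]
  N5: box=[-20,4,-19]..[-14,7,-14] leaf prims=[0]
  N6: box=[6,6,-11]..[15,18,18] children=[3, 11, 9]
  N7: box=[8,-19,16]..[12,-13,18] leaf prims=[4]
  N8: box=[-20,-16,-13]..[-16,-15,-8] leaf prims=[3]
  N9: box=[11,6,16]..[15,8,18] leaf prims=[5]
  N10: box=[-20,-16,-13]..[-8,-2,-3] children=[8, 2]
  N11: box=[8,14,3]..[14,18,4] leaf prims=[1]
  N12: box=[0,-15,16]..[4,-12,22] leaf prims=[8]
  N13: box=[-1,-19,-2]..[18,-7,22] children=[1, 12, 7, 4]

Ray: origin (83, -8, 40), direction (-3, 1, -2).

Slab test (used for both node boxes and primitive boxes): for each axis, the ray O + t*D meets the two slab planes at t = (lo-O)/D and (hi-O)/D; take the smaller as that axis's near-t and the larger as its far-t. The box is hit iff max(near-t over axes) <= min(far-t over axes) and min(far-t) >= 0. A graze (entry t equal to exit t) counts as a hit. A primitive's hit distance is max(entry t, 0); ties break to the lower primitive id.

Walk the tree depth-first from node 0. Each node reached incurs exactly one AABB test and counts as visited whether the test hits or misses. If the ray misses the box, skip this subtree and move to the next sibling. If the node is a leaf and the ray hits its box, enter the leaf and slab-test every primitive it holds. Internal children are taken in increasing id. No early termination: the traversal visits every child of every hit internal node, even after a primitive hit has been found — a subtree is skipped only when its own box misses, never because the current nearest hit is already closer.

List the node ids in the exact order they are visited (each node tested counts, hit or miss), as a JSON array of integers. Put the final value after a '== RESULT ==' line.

Walk:
N0 x:[65/3,103/3] y:[-11,26] z:[9,59/2] -> hit [65/3,26], descend [5, 6, 10, 13]
  N5 x:[97/3,103/3] y:[12,15] z:[27,59/2] -> miss, prune
  N6 x:[68/3,77/3] y:[14,26] z:[11,51/2] -> hit [68/3,51/2], descend [3, 9, 11]
    N3 x:[24,77/3] y:[21,25] z:[45/2,51/2] -> hit [24,25] leaf, test {P2@t=24}
    N9 x:[68/3,24] y:[14,16] z:[11,12] -> miss, prune
    N11 x:[23,25] y:[22,26] z:[18,37/2] -> miss, prune
  N10 x:[91/3,103/3] y:[-8,6] z:[43/2,53/2] -> miss, prune
  N13 x:[65/3,28] y:[-11,1] z:[9,21] -> miss, prune

Visited [0, 5, 6, 3, 9, 11, 10, 13]. Tests: 8 box, 1 leaf. Nearest: P2.

== RESULT ==
[0, 5, 6, 3, 9, 11, 10, 13]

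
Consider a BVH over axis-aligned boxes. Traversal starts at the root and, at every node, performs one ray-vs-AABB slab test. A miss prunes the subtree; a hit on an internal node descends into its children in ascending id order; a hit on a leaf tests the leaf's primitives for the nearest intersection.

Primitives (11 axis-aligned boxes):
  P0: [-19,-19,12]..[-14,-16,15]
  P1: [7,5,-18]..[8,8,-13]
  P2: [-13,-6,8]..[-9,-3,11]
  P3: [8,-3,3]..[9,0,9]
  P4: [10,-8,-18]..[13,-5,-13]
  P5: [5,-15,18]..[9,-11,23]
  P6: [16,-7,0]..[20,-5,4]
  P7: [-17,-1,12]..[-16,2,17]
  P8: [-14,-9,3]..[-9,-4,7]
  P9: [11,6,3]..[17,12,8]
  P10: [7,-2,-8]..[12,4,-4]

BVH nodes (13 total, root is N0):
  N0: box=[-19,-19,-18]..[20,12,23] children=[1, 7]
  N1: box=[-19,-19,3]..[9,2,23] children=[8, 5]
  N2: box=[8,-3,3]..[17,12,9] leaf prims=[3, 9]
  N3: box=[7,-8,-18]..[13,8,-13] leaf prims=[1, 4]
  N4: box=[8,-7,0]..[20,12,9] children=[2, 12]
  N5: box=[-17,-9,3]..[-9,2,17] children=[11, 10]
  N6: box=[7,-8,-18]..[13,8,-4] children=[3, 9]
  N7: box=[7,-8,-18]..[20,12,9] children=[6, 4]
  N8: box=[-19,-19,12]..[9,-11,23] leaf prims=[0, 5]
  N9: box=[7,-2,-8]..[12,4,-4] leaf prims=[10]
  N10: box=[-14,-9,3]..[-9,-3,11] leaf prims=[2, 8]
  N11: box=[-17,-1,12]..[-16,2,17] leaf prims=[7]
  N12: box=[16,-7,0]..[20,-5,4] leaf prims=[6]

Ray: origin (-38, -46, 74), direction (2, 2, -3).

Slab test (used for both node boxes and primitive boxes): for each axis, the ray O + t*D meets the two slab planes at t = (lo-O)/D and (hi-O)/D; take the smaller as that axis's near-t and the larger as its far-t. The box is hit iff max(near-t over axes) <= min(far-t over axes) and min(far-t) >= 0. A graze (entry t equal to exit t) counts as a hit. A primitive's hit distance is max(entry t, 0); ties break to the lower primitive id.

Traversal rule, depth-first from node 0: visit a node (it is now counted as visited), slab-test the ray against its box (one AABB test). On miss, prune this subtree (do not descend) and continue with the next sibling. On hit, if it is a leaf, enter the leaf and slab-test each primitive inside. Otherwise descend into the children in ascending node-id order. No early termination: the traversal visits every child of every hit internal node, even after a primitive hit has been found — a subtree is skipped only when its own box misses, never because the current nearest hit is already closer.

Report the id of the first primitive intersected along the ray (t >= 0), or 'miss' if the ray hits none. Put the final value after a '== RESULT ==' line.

Walk:
N0 x:[19/2,29] y:[27/2,29] z:[17,92/3] -> hit [17,29], descend [1, 7]
  N1 x:[19/2,47/2] y:[27/2,24] z:[17,71/3] -> hit [17,47/2], descend [5, 8]
    N5 x:[21/2,29/2] y:[37/2,24] z:[19,71/3] -> miss, prune
    N8 x:[19/2,47/2] y:[27/2,35/2] z:[17,62/3] -> hit [17,35/2] leaf, test {P0(miss), P5(miss)}
  N7 x:[45/2,29] y:[19,29] z:[65/3,92/3] -> hit [45/2,29], descend [4, 6]
    N4 x:[23,29] y:[39/2,29] z:[65/3,74/3] -> hit [23,74/3], descend [2, 12]
      N2 x:[23,55/2] y:[43/2,29] z:[65/3,71/3] -> hit [23,71/3] leaf, test {P3@t=23, P9(miss)}
      N12 x:[27,29] y:[39/2,41/2] z:[70/3,74/3] -> miss, prune
    N6 x:[45/2,51/2] y:[19,27] z:[26,92/3] -> miss, prune

Visited [0, 1, 5, 8, 7, 4, 2, 12, 6]. Tests: 9 box, 2 leaf. Nearest: P3.

== RESULT ==
3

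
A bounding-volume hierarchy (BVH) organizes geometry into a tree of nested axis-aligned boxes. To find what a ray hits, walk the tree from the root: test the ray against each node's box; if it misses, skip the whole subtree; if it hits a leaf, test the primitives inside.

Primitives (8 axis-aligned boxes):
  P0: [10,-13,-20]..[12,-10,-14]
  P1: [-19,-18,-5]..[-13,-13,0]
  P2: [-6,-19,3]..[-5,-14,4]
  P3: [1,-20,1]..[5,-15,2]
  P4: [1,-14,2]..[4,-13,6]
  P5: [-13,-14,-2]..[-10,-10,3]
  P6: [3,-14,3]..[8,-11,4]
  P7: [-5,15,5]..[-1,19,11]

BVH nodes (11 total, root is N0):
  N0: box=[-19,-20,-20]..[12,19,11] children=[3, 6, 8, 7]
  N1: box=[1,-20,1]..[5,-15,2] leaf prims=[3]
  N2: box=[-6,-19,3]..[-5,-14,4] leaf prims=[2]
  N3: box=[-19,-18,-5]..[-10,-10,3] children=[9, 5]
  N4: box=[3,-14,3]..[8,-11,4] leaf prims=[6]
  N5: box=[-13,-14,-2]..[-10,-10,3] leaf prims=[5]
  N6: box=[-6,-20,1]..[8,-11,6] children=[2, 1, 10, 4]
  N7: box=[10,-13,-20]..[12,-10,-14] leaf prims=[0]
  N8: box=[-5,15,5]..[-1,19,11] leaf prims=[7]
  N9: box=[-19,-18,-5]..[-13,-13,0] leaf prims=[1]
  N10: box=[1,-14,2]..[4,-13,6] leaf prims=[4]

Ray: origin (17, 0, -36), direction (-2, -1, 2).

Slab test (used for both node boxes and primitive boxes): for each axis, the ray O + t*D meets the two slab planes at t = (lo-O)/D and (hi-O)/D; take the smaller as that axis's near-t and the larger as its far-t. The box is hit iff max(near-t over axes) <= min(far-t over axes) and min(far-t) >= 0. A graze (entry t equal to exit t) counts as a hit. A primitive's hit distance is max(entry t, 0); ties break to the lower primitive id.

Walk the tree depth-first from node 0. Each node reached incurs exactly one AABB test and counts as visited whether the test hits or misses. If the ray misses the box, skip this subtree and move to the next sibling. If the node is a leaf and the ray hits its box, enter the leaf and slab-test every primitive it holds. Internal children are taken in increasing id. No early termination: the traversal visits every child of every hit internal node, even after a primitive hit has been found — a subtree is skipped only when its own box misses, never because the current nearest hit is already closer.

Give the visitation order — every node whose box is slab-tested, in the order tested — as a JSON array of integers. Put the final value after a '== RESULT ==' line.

Traverse from the root:
N0 x:[5/2,18] y:[-19,20] z:[8,47/2] -> hit [8,18], descend [3, 6, 7, 8]
  N3 x:[27/2,18] y:[10,18] z:[31/2,39/2] -> hit [31/2,18], descend [5, 9]
    N5 x:[27/2,15] y:[10,14] z:[17,39/2] -> miss, prune
    N9 x:[15,18] y:[13,18] z:[31/2,18] -> hit [31/2,18] leaf, test {P1@t=31/2}
  N6 x:[9/2,23/2] y:[11,20] z:[37/2,21] -> miss, prune
  N7 x:[5/2,7/2] y:[10,13] z:[8,11] -> miss, prune
  N8 x:[9,11] y:[-19,-15] z:[41/2,47/2] -> miss, prune

Summary -> nodes [0, 3, 5, 9, 6, 7, 8]; box-tests=7; leaf-entries=1; first=P1

== RESULT ==
[0, 3, 5, 9, 6, 7, 8]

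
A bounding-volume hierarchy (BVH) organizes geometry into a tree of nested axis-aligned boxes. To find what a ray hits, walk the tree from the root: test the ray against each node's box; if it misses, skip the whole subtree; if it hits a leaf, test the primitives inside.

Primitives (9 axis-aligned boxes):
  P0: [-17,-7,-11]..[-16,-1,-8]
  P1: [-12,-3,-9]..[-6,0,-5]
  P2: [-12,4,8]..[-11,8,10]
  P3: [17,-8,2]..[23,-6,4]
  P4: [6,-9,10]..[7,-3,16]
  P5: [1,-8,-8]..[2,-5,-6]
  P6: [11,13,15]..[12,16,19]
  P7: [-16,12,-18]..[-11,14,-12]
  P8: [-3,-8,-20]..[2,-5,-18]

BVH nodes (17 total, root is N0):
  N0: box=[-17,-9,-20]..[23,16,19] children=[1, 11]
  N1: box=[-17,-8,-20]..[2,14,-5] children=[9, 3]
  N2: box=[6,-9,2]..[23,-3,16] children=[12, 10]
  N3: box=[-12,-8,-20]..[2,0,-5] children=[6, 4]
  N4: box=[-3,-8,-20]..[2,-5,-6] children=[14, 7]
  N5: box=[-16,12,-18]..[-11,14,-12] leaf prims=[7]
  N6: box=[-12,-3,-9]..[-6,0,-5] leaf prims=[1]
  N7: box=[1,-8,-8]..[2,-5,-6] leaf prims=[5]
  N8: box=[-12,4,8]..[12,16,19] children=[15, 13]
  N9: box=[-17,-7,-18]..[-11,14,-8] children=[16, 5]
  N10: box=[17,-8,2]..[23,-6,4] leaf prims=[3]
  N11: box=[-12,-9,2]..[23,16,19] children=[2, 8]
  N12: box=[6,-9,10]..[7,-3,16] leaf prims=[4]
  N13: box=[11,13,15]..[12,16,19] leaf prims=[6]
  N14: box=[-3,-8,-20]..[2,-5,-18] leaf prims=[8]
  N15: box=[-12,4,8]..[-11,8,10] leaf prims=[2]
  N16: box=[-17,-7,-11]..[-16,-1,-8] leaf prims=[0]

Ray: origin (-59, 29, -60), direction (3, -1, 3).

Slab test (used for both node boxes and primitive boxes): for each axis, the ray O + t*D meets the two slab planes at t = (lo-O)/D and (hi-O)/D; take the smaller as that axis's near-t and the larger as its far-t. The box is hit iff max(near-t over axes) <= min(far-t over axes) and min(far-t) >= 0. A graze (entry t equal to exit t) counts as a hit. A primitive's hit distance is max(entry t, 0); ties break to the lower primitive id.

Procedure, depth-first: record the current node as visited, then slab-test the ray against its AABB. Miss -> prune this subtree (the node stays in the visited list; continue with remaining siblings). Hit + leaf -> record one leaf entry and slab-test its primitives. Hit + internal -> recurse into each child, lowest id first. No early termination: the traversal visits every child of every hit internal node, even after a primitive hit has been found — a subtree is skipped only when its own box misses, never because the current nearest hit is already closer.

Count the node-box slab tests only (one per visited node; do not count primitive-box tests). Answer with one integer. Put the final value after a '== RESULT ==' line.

Trace the traversal:
N0 x:[14,82/3] y:[13,38] z:[40/3,79/3] -> hit [14,79/3], descend [1, 11]
  N1 x:[14,61/3] y:[15,37] z:[40/3,55/3] -> hit [15,55/3], descend [3, 9]
    N3 x:[47/3,61/3] y:[29,37] z:[40/3,55/3] -> miss, prune
    N9 x:[14,16] y:[15,36] z:[14,52/3] -> hit [15,16], descend [5, 16]
      N5 x:[43/3,16] y:[15,17] z:[14,16] -> hit [15,16] leaf, test {P7@t=15}
      N16 x:[14,43/3] y:[30,36] z:[49/3,52/3] -> miss, prune
  N11 x:[47/3,82/3] y:[13,38] z:[62/3,79/3] -> hit [62/3,79/3], descend [2, 8]
    N2 x:[65/3,82/3] y:[32,38] z:[62/3,76/3] -> miss, prune
    N8 x:[47/3,71/3] y:[13,25] z:[68/3,79/3] -> hit [68/3,71/3], descend [13, 15]
      N13 x:[70/3,71/3] y:[13,16] z:[25,79/3] -> miss, prune
      N15 x:[47/3,16] y:[21,25] z:[68/3,70/3] -> miss, prune

order=[0, 1, 3, 9, 5, 16, 11, 2, 8, 13, 15]  |boxes|=11  |leaves|=1  hit=P7

== RESULT ==
11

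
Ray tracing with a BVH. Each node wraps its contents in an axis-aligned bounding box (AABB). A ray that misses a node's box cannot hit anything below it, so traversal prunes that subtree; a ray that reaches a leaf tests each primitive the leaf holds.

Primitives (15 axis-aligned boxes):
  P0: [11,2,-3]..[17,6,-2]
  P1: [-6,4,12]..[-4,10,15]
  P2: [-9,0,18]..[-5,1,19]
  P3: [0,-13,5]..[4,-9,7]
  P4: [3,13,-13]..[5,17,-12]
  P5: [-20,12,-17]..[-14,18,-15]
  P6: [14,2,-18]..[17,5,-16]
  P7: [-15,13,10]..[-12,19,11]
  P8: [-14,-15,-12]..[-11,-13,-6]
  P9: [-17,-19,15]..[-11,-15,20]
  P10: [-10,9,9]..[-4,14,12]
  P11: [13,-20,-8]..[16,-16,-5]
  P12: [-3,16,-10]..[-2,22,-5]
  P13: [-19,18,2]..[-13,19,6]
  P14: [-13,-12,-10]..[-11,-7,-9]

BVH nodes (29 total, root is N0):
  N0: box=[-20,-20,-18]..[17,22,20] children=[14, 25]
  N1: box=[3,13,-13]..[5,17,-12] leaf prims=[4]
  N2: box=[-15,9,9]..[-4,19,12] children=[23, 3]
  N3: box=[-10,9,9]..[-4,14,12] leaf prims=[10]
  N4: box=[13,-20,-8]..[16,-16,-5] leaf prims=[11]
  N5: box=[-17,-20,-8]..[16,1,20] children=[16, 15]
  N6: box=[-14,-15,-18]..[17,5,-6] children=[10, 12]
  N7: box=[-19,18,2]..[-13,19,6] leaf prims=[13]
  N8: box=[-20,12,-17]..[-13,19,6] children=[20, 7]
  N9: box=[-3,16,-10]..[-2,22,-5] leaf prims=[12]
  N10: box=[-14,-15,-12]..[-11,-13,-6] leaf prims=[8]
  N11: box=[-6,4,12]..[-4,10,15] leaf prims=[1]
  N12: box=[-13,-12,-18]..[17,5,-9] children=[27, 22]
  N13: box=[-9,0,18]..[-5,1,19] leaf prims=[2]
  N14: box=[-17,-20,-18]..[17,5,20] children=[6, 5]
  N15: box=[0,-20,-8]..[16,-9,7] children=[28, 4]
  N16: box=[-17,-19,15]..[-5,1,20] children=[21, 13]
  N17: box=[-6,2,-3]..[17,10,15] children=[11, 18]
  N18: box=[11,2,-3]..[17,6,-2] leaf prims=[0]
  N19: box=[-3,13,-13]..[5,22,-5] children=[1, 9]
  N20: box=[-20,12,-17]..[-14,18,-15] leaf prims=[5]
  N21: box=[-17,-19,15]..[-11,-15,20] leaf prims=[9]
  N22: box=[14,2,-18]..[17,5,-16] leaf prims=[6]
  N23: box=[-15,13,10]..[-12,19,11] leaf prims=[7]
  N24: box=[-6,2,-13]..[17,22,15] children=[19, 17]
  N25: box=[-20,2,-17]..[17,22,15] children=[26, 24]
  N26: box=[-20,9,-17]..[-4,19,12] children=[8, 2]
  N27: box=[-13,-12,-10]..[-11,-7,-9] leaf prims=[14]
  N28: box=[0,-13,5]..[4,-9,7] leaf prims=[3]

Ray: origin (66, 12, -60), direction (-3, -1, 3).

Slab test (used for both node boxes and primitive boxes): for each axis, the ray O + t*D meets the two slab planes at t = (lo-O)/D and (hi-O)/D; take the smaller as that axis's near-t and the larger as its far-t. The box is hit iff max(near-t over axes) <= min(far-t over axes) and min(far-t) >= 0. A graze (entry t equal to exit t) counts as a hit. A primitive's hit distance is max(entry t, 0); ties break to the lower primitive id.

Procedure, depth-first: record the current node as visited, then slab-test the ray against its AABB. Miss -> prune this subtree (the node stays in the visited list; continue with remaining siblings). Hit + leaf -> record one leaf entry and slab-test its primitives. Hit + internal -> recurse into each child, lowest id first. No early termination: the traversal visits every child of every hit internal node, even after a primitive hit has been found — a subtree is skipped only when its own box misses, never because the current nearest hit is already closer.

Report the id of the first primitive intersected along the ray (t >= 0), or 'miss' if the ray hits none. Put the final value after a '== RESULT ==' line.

Trace the traversal:
N0 x:[49/3,86/3] y:[-10,32] z:[14,80/3] -> hit [49/3,80/3], descend [14, 25]
  N14 x:[49/3,83/3] y:[7,32] z:[14,80/3] -> hit [49/3,80/3], descend [5, 6]
    N5 x:[50/3,83/3] y:[11,32] z:[52/3,80/3] -> hit [52/3,80/3], descend [15, 16]
      N15 x:[50/3,22] y:[21,32] z:[52/3,67/3] -> hit [21,22], descend [4, 28]
        N4 x:[50/3,53/3] y:[28,32] z:[52/3,55/3] -> miss, prune
        N28 x:[62/3,22] y:[21,25] z:[65/3,67/3] -> hit [65/3,22] leaf, test {P3@t=65/3}
      N16 x:[71/3,83/3] y:[11,31] z:[25,80/3] -> hit [25,80/3], descend [13, 21]
        N13 x:[71/3,25] y:[11,12] z:[26,79/3] -> miss, prune
        N21 x:[77/3,83/3] y:[27,31] z:[25,80/3] -> miss, prune
    N6 x:[49/3,80/3] y:[7,27] z:[14,18] -> hit [49/3,18], descend [10, 12]
      N10 x:[77/3,80/3] y:[25,27] z:[16,18] -> miss, prune
      N12 x:[49/3,79/3] y:[7,24] z:[14,17] -> hit [49/3,17], descend [22, 27]
        N22 x:[49/3,52/3] y:[7,10] z:[14,44/3] -> miss, prune
        N27 x:[77/3,79/3] y:[19,24] z:[50/3,17] -> miss, prune
  N25 x:[49/3,86/3] y:[-10,10] z:[43/3,25] -> miss, prune

order=[0, 14, 5, 15, 4, 28, 16, 13, 21, 6, 10, 12, 22, 27, 25]  |boxes|=15  |leaves|=1  hit=P3

== RESULT ==
3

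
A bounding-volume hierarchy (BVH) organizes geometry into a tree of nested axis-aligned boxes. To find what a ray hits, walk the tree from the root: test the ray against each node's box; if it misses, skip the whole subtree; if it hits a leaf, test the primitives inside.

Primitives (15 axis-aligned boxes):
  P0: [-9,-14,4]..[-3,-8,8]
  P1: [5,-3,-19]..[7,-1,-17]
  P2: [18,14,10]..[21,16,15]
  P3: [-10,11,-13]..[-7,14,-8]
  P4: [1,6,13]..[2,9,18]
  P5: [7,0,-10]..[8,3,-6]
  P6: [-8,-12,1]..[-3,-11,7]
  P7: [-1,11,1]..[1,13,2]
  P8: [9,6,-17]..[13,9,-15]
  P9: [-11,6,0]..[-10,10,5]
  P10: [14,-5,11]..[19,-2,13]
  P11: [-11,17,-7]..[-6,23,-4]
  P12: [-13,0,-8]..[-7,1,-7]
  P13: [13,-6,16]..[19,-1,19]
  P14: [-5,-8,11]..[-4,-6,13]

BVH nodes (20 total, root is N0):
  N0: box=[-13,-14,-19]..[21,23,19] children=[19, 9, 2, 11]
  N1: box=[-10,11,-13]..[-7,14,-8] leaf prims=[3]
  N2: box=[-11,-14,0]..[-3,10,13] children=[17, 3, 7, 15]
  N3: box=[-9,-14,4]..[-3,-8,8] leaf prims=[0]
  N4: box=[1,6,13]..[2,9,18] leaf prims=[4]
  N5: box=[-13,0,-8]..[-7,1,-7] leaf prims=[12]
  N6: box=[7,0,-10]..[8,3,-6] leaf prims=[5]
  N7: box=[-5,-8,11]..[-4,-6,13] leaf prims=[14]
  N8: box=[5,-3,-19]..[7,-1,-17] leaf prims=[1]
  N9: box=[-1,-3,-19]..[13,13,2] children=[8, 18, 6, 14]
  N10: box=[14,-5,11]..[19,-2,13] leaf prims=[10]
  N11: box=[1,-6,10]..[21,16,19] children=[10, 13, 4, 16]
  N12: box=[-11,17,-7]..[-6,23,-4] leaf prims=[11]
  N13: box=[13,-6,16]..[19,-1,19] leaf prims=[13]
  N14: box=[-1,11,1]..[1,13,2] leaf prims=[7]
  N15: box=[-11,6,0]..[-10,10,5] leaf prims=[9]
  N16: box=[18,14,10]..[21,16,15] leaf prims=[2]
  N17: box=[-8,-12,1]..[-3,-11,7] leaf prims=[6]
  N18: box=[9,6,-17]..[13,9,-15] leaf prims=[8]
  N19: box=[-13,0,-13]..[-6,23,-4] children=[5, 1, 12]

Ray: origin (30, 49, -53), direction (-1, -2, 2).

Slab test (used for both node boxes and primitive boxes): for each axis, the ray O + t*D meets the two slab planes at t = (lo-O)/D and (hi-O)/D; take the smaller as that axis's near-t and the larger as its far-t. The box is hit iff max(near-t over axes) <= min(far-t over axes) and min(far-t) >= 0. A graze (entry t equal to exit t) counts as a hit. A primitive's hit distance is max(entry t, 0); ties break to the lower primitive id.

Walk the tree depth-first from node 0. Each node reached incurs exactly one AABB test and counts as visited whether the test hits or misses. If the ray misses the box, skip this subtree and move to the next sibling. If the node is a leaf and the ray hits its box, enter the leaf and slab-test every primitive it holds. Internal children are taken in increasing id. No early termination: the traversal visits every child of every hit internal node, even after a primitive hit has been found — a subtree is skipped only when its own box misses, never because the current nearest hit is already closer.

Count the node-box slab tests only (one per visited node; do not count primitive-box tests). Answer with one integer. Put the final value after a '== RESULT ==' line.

Trace the traversal:
N0 x:[9,43] y:[13,63/2] z:[17,36] -> hit [17,63/2], descend [2, 9, 11, 19]
  N2 x:[33,41] y:[39/2,63/2] z:[53/2,33] -> miss, prune
  N9 x:[17,31] y:[18,26] z:[17,55/2] -> hit [18,26], descend [6, 8, 14, 18]
    N6 x:[22,23] y:[23,49/2] z:[43/2,47/2] -> hit [23,23] leaf, test {P5@t=23}
    N8 x:[23,25] y:[25,26] z:[17,18] -> miss, prune
    N14 x:[29,31] y:[18,19] z:[27,55/2] -> miss, prune
    N18 x:[17,21] y:[20,43/2] z:[18,19] -> miss, prune
  N11 x:[9,29] y:[33/2,55/2] z:[63/2,36] -> miss, prune
  N19 x:[36,43] y:[13,49/2] z:[20,49/2] -> miss, prune

order=[0, 2, 9, 6, 8, 14, 18, 11, 19]  |boxes|=9  |leaves|=1  hit=P5

== RESULT ==
9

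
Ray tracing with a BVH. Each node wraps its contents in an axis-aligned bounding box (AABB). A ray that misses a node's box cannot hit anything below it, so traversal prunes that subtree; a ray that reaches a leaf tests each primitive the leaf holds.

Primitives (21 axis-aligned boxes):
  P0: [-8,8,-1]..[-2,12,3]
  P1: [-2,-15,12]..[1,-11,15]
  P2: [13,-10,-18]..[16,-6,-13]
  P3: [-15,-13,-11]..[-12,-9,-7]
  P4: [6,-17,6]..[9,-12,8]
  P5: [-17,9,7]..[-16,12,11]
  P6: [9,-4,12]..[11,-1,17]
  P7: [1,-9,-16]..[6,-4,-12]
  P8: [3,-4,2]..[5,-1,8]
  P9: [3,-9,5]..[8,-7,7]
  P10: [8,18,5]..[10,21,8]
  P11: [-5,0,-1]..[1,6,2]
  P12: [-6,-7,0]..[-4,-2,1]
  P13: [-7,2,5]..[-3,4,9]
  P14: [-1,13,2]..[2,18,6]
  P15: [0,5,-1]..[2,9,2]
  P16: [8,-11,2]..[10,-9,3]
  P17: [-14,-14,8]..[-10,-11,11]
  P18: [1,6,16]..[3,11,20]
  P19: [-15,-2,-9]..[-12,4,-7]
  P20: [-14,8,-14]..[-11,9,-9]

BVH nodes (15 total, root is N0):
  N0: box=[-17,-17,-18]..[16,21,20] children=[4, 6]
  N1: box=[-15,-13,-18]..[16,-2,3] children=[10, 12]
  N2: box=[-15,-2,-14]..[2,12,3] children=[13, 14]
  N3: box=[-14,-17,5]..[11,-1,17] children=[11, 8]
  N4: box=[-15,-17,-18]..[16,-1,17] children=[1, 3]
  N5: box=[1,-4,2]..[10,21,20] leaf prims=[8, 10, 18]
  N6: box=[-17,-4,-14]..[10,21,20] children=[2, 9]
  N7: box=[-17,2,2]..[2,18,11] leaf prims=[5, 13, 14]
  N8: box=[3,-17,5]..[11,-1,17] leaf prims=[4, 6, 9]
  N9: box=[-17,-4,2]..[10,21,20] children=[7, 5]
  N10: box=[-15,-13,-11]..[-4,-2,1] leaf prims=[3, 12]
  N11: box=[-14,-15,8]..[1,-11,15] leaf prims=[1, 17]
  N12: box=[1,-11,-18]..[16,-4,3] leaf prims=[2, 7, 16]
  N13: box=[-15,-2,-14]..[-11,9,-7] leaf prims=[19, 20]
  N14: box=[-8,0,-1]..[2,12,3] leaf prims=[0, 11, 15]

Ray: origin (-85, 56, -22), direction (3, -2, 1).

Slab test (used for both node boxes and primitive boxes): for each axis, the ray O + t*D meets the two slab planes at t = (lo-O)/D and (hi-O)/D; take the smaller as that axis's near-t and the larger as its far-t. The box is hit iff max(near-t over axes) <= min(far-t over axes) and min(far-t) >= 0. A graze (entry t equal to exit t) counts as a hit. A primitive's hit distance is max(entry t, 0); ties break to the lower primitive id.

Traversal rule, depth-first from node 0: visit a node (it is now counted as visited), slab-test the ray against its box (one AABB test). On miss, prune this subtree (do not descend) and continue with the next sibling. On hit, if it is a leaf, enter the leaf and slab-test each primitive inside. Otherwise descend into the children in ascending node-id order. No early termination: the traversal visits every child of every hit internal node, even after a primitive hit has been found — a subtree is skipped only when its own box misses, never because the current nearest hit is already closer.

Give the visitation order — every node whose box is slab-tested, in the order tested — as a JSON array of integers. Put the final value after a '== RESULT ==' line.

Trace the traversal:
N0 x:[68/3,101/3] y:[35/2,73/2] z:[4,42] -> hit [68/3,101/3], descend [4, 6]
  N4 x:[70/3,101/3] y:[57/2,73/2] z:[4,39] -> hit [57/2,101/3], descend [1, 3]
    N1 x:[70/3,101/3] y:[29,69/2] z:[4,25] -> miss, prune
    N3 x:[71/3,32] y:[57/2,73/2] z:[27,39] -> hit [57/2,32], descend [8, 11]
      N8 x:[88/3,32] y:[57/2,73/2] z:[27,39] -> hit [88/3,32] leaf, test {P4(miss), P6(miss), P9(miss)}
      N11 x:[71/3,86/3] y:[67/2,71/2] z:[30,37] -> miss, prune
  N6 x:[68/3,95/3] y:[35/2,30] z:[8,42] -> hit [68/3,30], descend [2, 9]
    N2 x:[70/3,29] y:[22,29] z:[8,25] -> hit [70/3,25], descend [13, 14]
      N13 x:[70/3,74/3] y:[47/2,29] z:[8,15] -> miss, prune
      N14 x:[77/3,29] y:[22,28] z:[21,25] -> miss, prune
    N9 x:[68/3,95/3] y:[35/2,30] z:[24,42] -> hit [24,30], descend [5, 7]
      N5 x:[86/3,95/3] y:[35/2,30] z:[24,42] -> hit [86/3,30] leaf, test {P8@t=88/3, P10(miss), P18(miss)}
      N7 x:[68/3,29] y:[19,27] z:[24,33] -> hit [24,27] leaf, test {P5(miss), P13@t=27, P14(miss)}

order=[0, 4, 1, 3, 8, 11, 6, 2, 13, 14, 9, 5, 7]  |boxes|=13  |leaves|=3  hit=P13

== RESULT ==
[0, 4, 1, 3, 8, 11, 6, 2, 13, 14, 9, 5, 7]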